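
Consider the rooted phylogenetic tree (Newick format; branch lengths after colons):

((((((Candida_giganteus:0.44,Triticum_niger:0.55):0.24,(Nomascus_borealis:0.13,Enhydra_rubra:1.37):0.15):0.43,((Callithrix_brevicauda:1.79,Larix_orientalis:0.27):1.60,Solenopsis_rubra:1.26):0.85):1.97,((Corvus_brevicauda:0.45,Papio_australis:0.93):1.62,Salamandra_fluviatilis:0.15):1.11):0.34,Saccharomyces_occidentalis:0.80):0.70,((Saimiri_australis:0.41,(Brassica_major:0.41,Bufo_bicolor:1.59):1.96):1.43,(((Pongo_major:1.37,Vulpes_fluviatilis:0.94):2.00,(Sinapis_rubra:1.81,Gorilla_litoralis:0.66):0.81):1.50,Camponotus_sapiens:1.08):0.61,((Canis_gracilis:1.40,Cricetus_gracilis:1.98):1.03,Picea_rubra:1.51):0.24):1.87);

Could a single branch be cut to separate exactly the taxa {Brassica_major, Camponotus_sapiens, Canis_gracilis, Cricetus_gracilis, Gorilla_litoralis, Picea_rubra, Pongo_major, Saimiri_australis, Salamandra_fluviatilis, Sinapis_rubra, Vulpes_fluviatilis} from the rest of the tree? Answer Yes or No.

No

The MRCA of the listed taxa is the root, so the smallest clade containing them is the whole tree.
That clade also contains Bufo_bicolor, Callithrix_brevicauda, Candida_giganteus, Corvus_brevicauda, Enhydra_rubra, Larix_orientalis, Nomascus_borealis, Papio_australis, Saccharomyces_occidentalis, Solenopsis_rubra, Triticum_niger, which are not in the proposed group, so the group is not monophyletic.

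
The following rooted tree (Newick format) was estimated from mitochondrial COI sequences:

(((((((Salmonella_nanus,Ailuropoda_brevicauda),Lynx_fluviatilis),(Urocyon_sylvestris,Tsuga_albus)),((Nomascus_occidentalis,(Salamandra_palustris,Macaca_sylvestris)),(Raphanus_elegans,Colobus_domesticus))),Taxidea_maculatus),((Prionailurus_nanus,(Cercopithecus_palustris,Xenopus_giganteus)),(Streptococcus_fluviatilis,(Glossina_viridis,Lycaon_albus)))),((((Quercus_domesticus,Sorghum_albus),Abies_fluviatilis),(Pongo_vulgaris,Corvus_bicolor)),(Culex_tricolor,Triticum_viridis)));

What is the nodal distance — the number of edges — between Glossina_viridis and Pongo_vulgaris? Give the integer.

9

The MRCA of Glossina_viridis and Pongo_vulgaris is the root of the tree.
From Glossina_viridis up to that node: 5 branches. From Pongo_vulgaris up to the same node: 4 branches. Total: 5 + 4 = 9.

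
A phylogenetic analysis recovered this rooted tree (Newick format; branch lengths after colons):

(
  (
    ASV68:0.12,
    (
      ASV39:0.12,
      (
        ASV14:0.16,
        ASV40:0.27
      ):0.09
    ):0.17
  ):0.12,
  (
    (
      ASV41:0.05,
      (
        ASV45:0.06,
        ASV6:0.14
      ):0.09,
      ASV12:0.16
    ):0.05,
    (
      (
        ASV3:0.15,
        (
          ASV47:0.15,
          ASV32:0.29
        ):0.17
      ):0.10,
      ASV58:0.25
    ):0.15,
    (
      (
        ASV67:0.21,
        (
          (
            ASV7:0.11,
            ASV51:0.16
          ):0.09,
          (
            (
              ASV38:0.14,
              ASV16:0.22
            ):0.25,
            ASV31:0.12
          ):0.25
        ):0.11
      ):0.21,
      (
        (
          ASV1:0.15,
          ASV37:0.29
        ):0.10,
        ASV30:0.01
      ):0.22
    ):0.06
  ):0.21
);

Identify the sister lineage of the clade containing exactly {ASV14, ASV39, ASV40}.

ASV68

The clade containing exactly {ASV14, ASV39, ASV40} attaches to the tree at the node subtending (ASV68,(ASV39,(ASV14,ASV40))).
The other lineage descending from that same node — the sister group — is the single tip ASV68.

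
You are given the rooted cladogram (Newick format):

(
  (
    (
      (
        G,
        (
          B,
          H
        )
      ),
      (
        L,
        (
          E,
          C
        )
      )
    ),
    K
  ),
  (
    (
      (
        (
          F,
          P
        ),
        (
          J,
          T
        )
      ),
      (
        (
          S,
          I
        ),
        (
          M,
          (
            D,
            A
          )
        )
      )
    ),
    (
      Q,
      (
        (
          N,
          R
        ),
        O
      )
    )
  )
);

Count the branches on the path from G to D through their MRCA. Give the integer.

The MRCA of G and D is the root of the tree.
From G up to that node: 4 branches. From D up to the same node: 6 branches. Total: 4 + 6 = 10.

10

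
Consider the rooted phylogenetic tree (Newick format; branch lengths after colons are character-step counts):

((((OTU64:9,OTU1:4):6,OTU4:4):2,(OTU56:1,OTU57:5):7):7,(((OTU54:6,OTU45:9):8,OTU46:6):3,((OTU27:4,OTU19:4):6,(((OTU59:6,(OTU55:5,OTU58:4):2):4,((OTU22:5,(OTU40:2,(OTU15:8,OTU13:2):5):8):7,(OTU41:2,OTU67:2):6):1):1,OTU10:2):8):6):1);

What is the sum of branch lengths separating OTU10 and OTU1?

The path runs OTU10 → … → MRCA → … → OTU1; the MRCA is the root of the tree.
Branch lengths along that path: 2 + 8 + 6 + 1 + 7 + 2 + 6 + 4 = 36.

36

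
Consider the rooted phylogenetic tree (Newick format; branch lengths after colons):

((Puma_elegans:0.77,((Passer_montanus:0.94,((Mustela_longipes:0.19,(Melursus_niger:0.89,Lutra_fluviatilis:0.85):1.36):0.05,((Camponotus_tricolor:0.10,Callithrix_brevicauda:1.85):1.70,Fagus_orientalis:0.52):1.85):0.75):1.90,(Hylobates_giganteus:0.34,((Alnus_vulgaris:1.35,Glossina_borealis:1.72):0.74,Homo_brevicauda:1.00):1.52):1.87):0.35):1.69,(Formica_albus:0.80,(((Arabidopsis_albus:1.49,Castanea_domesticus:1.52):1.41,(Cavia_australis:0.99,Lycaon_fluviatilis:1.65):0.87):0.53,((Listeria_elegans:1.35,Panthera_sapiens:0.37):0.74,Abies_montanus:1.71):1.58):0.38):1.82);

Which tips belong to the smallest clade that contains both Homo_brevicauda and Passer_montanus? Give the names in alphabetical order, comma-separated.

Alnus_vulgaris, Callithrix_brevicauda, Camponotus_tricolor, Fagus_orientalis, Glossina_borealis, Homo_brevicauda, Hylobates_giganteus, Lutra_fluviatilis, Melursus_niger, Mustela_longipes, Passer_montanus

Tracing Homo_brevicauda: it sits inside ((Alnus_vulgaris,Glossina_borealis),Homo_brevicauda).
Tracing Passer_montanus: it sits inside (Passer_montanus,((Mustela_longipes,(Melursus_niger,Lutra_fluviatilis)),((Camponotus_tricolor,Callithrix_brevicauda),Fagus_orientalis))).
The smallest clade enclosing both is ((Passer_montanus,((Mustela_longipes,(Melursus_niger,Lutra_fluviatilis)),((Camponotus_tricolor,Callithrix_brevicauda),Fagus_orientalis))),(Hylobates_giganteus,((Alnus_vulgaris,Glossina_borealis),Homo_brevicauda))); the answer is its 11 terminal taxa in alphabetical order.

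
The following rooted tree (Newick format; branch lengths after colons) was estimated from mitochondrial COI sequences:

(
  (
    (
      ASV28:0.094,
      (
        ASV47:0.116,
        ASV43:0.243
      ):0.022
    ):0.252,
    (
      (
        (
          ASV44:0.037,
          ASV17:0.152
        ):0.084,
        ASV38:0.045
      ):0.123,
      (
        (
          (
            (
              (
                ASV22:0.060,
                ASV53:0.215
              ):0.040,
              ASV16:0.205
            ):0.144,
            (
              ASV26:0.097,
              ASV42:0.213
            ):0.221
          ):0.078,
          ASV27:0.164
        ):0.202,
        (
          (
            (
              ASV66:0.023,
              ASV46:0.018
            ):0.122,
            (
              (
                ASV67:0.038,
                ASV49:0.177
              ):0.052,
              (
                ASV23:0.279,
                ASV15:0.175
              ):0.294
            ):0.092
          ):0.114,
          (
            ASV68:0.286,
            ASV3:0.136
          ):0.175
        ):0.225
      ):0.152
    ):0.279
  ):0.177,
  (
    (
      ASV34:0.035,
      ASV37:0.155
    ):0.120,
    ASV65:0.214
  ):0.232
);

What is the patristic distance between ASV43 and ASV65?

The path runs ASV43 → … → MRCA → … → ASV65; the MRCA is the root of the tree.
Branch lengths along that path: 0.243 + 0.022 + 0.252 + 0.177 + 0.232 + 0.214 = 1.140.

1.140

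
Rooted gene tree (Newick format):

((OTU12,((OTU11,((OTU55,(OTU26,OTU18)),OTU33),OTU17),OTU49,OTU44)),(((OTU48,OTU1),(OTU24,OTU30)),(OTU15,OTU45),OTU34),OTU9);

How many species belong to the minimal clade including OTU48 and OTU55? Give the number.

The MRCA of OTU48 and OTU55 is the root, so the clade is the entire tree.
That clade contains 17 terminal taxa: OTU1, OTU11, OTU12, OTU15, OTU17, OTU18, OTU24, OTU26, OTU30, OTU33, OTU34, OTU44, OTU45, OTU48, OTU49, OTU55, OTU9.

17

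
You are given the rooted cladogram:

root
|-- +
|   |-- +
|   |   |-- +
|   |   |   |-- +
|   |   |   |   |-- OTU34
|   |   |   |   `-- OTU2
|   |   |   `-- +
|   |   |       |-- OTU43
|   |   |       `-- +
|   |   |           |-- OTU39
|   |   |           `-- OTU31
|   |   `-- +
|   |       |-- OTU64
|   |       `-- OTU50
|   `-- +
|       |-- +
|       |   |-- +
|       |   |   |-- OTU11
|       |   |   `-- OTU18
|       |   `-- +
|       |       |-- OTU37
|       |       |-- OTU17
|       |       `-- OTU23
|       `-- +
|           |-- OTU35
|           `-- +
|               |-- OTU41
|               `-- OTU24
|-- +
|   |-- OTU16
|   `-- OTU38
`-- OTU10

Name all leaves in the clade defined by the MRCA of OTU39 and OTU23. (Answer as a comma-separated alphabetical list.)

Tracing OTU39: it sits inside (OTU39,OTU31).
Tracing OTU23: it sits inside (OTU37,OTU17,OTU23).
The smallest clade enclosing both is ((((OTU34,OTU2),(OTU43,(OTU39,OTU31))),(OTU64,OTU50)),(((OTU11,OTU18),(OTU37,OTU17,OTU23)),(OTU35,(OTU41,OTU24)))); the answer is its 15 terminal taxa in alphabetical order.

OTU11, OTU17, OTU18, OTU2, OTU23, OTU24, OTU31, OTU34, OTU35, OTU37, OTU39, OTU41, OTU43, OTU50, OTU64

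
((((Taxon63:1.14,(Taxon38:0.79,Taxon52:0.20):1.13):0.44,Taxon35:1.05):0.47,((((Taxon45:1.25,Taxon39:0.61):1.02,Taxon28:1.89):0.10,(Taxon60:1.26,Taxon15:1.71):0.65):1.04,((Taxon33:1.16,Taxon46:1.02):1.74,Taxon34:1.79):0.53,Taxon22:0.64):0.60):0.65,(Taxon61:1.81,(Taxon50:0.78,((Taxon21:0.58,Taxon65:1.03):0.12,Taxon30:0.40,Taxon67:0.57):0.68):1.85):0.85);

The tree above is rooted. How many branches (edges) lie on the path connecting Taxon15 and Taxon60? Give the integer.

The MRCA of Taxon15 and Taxon60 is the node subtending (Taxon60,Taxon15).
From Taxon15 up to that node: 1 branch. From Taxon60 up to the same node: 1 branch. Total: 1 + 1 = 2.

2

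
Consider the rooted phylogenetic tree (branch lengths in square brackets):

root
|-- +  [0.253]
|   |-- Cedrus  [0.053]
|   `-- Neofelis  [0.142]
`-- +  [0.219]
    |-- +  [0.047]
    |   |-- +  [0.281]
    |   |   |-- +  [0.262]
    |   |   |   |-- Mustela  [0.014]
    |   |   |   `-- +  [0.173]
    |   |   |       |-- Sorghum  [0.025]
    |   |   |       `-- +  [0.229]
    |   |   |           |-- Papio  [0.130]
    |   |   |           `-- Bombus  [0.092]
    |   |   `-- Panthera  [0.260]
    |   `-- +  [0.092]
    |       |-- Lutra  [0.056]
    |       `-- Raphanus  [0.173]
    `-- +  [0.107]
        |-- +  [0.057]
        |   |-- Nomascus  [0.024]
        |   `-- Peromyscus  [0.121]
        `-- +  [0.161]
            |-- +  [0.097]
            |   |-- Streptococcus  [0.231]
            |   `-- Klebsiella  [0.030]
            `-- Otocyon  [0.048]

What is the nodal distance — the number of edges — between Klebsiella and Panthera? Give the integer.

The MRCA of Klebsiella and Panthera is the node subtending ((((Mustela,(Sorghum,(Papio,Bombus))),Panthera),(Lutra,Raphanus)),((Nomascus,Peromyscus),((Streptococcus,Klebsiella),Otocyon))).
From Klebsiella up to that node: 4 branches. From Panthera up to the same node: 3 branches. Total: 4 + 3 = 7.

7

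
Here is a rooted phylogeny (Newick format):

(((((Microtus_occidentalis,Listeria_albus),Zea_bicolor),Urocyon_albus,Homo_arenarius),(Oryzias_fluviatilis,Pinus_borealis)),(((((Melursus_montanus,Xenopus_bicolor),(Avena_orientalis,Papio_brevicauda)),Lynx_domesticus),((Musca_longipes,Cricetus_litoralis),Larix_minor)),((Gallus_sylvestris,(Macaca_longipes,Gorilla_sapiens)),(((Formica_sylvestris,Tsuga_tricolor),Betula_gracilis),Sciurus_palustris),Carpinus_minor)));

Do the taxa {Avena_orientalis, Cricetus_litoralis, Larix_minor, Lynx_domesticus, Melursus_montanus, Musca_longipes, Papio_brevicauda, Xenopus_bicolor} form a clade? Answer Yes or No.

The most recent common ancestor of these taxa subtends ((((Melursus_montanus,Xenopus_bicolor),(Avena_orientalis,Papio_brevicauda)),Lynx_domesticus),((Musca_longipes,Cricetus_litoralis),Larix_minor)).
That clade has exactly 8 tips — every listed taxon and nothing else — so the group is monophyletic.

Yes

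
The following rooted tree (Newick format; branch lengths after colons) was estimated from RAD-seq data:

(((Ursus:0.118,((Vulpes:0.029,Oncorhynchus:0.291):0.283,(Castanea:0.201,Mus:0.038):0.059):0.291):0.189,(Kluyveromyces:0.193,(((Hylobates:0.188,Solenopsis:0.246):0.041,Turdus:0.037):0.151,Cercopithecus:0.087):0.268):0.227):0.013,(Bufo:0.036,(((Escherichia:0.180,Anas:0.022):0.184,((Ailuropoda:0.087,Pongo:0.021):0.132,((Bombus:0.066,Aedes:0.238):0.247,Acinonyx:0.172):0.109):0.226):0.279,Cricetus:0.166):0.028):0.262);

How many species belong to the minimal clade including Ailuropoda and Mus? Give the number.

19

The MRCA of Ailuropoda and Mus is the root, so the clade is the entire tree.
That clade contains 19 terminal taxa: Acinonyx, Aedes, Ailuropoda, Anas, Bombus, Bufo, Castanea, Cercopithecus, Cricetus, Escherichia, Hylobates, Kluyveromyces, Mus, Oncorhynchus, Pongo, Solenopsis, Turdus, Ursus, Vulpes.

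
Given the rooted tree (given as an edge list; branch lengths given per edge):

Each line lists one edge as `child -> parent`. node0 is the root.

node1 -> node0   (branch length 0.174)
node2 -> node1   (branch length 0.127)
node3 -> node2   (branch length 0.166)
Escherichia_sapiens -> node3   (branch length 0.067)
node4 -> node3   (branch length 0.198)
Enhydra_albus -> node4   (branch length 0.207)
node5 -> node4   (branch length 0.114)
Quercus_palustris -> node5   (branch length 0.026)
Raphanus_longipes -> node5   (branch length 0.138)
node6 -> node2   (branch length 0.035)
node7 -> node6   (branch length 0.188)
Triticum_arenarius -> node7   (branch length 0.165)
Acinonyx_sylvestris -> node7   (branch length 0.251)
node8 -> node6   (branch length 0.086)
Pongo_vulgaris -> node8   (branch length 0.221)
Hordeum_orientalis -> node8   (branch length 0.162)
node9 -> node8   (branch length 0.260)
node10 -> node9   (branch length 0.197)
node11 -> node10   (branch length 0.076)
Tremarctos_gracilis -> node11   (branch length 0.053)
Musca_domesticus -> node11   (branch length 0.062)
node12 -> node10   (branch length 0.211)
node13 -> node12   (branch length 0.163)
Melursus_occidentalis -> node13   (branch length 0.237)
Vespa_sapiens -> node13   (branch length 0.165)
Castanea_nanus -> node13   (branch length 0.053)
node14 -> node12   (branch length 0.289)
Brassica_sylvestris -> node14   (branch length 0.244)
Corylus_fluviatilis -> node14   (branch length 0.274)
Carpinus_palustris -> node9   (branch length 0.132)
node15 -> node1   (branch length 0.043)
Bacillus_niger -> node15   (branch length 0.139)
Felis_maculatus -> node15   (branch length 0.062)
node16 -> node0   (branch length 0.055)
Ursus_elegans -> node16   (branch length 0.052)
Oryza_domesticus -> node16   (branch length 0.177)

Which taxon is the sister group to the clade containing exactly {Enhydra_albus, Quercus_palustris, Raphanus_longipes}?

Escherichia_sapiens

The clade containing exactly {Enhydra_albus, Quercus_palustris, Raphanus_longipes} attaches to the tree at the node subtending (Escherichia_sapiens,(Enhydra_albus,(Quercus_palustris,Raphanus_longipes))).
The other lineage descending from that same node — the sister group — is the single tip Escherichia_sapiens.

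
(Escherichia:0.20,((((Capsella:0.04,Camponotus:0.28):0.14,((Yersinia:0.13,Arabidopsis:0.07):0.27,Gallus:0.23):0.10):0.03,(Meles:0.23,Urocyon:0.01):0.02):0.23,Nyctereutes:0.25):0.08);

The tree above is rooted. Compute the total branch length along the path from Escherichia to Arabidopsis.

0.98

The path runs Escherichia → … → MRCA → … → Arabidopsis; the MRCA is the root of the tree.
Branch lengths along that path: 0.20 + 0.08 + 0.23 + 0.03 + 0.10 + 0.27 + 0.07 = 0.98.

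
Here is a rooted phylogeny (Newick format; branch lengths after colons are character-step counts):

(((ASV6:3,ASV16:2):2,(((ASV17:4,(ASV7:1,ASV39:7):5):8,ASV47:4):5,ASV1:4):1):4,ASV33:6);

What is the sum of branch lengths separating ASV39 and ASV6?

31

The path runs ASV39 → … → MRCA → … → ASV6; the MRCA is the node subtending ((ASV6,ASV16),(((ASV17,(ASV7,ASV39)),ASV47),ASV1)).
Branch lengths along that path: 7 + 5 + 8 + 5 + 1 + 2 + 3 = 31.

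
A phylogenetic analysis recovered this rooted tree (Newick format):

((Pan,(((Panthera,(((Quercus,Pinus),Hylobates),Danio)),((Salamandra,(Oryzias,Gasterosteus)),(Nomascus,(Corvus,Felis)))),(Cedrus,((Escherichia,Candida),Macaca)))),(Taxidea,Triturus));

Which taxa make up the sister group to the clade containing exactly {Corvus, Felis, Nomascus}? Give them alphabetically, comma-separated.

Gasterosteus, Oryzias, Salamandra

The clade containing exactly {Corvus, Felis, Nomascus} attaches to the tree at the node subtending ((Salamandra,(Oryzias,Gasterosteus)),(Nomascus,(Corvus,Felis))).
The other lineage descending from that same node — the sister group — is (Salamandra,(Oryzias,Gasterosteus)); its 3 tips in alphabetical order are the answer.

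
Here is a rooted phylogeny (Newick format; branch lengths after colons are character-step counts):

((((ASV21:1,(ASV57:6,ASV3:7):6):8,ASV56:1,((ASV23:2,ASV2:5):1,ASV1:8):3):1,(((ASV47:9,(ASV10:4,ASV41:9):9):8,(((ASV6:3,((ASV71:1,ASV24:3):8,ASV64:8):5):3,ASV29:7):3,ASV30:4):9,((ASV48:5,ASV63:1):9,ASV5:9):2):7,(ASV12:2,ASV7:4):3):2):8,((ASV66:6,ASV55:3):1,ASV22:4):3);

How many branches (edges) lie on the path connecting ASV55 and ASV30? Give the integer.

8

The MRCA of ASV55 and ASV30 is the root of the tree.
From ASV55 up to that node: 3 branches. From ASV30 up to the same node: 5 branches. Total: 3 + 5 = 8.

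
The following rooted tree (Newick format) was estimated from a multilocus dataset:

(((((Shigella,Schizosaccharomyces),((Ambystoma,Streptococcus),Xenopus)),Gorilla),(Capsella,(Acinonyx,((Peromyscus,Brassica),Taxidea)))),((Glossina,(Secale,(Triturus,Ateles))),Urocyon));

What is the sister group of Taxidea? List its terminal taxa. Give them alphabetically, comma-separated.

Taxidea attaches to the tree at the node subtending ((Peromyscus,Brassica),Taxidea).
The other lineage descending from that same node — the sister group — is (Peromyscus,Brassica); its 2 tips in alphabetical order are the answer.

Brassica, Peromyscus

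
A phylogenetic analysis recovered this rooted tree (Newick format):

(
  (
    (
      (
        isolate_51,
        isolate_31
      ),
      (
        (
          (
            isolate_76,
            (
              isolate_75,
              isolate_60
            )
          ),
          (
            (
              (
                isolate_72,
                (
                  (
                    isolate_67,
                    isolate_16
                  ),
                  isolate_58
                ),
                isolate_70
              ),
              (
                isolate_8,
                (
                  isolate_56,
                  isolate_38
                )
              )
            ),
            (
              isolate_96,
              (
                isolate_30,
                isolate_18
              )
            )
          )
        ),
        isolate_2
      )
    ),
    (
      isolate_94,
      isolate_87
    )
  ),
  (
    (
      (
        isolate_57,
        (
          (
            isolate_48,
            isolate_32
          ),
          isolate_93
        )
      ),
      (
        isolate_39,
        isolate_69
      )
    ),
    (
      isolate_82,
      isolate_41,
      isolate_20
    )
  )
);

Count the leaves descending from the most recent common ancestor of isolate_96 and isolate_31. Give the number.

The MRCA of isolate_96 and isolate_31 is the node subtending ((isolate_51,isolate_31),(((isolate_76,(isolate_75,isolate_60)),(((isolate_72,((isolate_67,isolate_16),isolate_58),isolate_70),(isolate_8,(isolate_56,isolate_38))),(isolate_96,(isolate_30,isolate_18)))),isolate_2)).
That clade contains 17 terminal taxa: isolate_16, isolate_18, isolate_2, isolate_30, isolate_31, isolate_38, isolate_51, isolate_56, isolate_58, isolate_60, isolate_67, isolate_70, isolate_72, isolate_75, isolate_76, isolate_8, isolate_96.

17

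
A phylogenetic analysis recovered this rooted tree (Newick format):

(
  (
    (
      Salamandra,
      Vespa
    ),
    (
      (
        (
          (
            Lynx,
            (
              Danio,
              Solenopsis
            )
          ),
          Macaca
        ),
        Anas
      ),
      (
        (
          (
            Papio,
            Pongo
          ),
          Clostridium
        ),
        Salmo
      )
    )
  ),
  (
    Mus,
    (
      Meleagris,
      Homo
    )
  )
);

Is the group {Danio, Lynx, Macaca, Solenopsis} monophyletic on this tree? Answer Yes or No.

The most recent common ancestor of these taxa subtends ((Lynx,(Danio,Solenopsis)),Macaca).
That clade has exactly 4 tips — every listed taxon and nothing else — so the group is monophyletic.

Yes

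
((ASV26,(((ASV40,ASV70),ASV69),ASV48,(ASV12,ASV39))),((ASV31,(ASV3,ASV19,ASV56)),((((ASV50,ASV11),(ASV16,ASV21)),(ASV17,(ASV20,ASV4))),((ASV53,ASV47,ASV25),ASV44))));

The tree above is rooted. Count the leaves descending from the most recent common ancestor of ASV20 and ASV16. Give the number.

7

The MRCA of ASV20 and ASV16 is the node subtending (((ASV50,ASV11),(ASV16,ASV21)),(ASV17,(ASV20,ASV4))).
That clade contains 7 terminal taxa: ASV11, ASV16, ASV17, ASV20, ASV21, ASV4, ASV50.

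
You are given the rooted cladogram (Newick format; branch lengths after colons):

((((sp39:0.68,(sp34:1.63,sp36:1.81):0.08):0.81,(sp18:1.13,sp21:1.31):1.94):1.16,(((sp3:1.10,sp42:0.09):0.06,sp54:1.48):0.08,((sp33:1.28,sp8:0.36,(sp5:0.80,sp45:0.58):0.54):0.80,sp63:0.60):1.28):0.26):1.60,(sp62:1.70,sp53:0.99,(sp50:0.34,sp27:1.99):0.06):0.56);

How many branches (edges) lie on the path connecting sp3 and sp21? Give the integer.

The MRCA of sp3 and sp21 is the node subtending (((sp39,(sp34,sp36)),(sp18,sp21)),(((sp3,sp42),sp54),((sp33,sp8,(sp5,sp45)),sp63))).
From sp3 up to that node: 4 branches. From sp21 up to the same node: 3 branches. Total: 4 + 3 = 7.

7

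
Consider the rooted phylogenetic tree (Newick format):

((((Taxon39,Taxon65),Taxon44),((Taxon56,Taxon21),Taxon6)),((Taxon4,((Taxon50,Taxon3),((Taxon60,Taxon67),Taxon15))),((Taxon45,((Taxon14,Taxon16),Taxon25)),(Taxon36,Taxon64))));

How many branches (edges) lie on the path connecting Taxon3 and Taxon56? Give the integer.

The MRCA of Taxon3 and Taxon56 is the root of the tree.
From Taxon3 up to that node: 5 branches. From Taxon56 up to the same node: 4 branches. Total: 5 + 4 = 9.

9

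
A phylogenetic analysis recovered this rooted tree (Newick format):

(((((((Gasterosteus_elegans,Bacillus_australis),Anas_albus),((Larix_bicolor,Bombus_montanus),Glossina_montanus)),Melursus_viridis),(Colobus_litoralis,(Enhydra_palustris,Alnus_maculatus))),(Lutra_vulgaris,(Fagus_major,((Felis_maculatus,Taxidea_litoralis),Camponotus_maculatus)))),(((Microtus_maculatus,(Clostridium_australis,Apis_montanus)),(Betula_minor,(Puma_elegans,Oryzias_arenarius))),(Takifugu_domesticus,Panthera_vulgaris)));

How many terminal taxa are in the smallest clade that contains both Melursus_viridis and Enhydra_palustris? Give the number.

10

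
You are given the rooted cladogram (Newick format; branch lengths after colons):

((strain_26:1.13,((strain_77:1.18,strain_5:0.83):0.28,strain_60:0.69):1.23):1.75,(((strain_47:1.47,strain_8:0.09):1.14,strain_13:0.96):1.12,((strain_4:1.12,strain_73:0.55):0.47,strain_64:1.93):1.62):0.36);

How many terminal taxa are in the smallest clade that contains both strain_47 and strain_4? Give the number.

The MRCA of strain_47 and strain_4 is the node subtending (((strain_47,strain_8),strain_13),((strain_4,strain_73),strain_64)).
That clade contains 6 terminal taxa: strain_13, strain_4, strain_47, strain_64, strain_73, strain_8.

6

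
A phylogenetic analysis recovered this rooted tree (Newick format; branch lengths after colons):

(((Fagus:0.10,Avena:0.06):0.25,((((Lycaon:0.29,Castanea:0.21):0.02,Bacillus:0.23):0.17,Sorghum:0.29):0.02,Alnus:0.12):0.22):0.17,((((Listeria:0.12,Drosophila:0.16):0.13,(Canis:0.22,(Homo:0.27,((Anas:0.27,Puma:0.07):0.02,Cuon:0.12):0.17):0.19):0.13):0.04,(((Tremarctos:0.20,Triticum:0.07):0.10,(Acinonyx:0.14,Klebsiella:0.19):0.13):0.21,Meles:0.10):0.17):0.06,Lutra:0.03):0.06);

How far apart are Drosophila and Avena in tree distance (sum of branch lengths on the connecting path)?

0.93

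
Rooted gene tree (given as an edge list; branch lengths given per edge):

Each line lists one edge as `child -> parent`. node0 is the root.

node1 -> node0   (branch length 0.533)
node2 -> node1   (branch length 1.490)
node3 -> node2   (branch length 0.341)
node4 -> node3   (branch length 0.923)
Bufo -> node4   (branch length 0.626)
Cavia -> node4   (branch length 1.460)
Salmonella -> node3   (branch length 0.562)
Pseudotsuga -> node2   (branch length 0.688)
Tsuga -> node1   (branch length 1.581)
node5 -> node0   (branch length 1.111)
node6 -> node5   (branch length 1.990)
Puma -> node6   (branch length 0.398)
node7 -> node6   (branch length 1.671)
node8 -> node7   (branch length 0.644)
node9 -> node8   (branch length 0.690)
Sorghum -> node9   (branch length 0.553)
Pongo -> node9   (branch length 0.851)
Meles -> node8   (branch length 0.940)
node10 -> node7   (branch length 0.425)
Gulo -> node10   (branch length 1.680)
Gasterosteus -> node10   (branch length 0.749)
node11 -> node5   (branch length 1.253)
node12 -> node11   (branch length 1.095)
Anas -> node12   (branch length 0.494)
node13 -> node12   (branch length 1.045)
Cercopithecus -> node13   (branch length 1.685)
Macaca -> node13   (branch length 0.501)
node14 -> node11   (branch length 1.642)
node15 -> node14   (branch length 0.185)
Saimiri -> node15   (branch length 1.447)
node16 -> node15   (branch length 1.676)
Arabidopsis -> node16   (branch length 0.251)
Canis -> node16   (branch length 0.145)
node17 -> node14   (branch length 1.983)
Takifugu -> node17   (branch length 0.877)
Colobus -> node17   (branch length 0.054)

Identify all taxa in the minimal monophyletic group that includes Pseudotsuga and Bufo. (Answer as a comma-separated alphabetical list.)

Bufo, Cavia, Pseudotsuga, Salmonella

Tracing Pseudotsuga: it sits inside (((Bufo,Cavia),Salmonella),Pseudotsuga).
Tracing Bufo: it sits inside (Bufo,Cavia).
The smallest clade enclosing both is (((Bufo,Cavia),Salmonella),Pseudotsuga); the answer is its 4 terminal taxa in alphabetical order.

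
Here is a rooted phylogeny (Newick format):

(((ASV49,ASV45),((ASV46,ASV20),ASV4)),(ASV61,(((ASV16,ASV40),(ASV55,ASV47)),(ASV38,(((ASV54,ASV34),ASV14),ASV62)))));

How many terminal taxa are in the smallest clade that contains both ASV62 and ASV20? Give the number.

15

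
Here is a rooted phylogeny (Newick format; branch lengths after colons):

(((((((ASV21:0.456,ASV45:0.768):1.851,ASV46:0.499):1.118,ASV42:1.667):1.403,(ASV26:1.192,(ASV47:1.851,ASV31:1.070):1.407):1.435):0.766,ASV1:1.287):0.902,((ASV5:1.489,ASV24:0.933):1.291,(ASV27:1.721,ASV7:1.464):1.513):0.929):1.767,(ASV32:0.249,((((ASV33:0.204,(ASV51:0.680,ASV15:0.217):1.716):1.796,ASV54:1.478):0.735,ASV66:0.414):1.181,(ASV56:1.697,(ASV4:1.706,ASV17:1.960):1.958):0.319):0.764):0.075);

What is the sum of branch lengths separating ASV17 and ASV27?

The path runs ASV17 → … → MRCA → … → ASV27; the MRCA is the root of the tree.
Branch lengths along that path: 1.960 + 1.958 + 0.319 + 0.764 + 0.075 + 1.767 + 0.929 + 1.513 + 1.721 = 11.006.

11.006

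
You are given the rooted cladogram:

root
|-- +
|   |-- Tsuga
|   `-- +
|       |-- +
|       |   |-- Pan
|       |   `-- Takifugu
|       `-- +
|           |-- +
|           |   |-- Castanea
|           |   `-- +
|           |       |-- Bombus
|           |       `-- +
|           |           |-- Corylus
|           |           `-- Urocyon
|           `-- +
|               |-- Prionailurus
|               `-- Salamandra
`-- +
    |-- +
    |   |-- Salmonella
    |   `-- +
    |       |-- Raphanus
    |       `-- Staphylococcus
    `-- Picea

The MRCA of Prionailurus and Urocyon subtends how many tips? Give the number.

6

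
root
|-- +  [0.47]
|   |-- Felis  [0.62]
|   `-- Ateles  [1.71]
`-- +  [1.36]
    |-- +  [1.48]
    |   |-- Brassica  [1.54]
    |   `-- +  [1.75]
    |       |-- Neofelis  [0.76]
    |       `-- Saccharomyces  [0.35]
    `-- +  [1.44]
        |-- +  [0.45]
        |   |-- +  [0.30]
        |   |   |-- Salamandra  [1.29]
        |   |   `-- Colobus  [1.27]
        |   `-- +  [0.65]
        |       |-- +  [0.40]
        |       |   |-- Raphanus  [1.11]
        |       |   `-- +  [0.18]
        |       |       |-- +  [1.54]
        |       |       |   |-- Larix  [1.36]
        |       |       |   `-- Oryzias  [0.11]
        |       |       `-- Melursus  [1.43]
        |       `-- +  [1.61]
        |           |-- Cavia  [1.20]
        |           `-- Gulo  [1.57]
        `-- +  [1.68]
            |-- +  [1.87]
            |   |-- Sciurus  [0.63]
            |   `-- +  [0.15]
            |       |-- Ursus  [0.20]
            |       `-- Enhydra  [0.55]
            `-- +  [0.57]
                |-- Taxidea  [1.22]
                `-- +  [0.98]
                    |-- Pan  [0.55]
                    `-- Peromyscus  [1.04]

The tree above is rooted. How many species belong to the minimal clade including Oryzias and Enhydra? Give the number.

14

The MRCA of Oryzias and Enhydra is the node subtending (((Salamandra,Colobus),((Raphanus,((Larix,Oryzias),Melursus)),(Cavia,Gulo))),((Sciurus,(Ursus,Enhydra)),(Taxidea,(Pan,Peromyscus)))).
That clade contains 14 terminal taxa: Cavia, Colobus, Enhydra, Gulo, Larix, Melursus, Oryzias, Pan, Peromyscus, Raphanus, Salamandra, Sciurus, Taxidea, Ursus.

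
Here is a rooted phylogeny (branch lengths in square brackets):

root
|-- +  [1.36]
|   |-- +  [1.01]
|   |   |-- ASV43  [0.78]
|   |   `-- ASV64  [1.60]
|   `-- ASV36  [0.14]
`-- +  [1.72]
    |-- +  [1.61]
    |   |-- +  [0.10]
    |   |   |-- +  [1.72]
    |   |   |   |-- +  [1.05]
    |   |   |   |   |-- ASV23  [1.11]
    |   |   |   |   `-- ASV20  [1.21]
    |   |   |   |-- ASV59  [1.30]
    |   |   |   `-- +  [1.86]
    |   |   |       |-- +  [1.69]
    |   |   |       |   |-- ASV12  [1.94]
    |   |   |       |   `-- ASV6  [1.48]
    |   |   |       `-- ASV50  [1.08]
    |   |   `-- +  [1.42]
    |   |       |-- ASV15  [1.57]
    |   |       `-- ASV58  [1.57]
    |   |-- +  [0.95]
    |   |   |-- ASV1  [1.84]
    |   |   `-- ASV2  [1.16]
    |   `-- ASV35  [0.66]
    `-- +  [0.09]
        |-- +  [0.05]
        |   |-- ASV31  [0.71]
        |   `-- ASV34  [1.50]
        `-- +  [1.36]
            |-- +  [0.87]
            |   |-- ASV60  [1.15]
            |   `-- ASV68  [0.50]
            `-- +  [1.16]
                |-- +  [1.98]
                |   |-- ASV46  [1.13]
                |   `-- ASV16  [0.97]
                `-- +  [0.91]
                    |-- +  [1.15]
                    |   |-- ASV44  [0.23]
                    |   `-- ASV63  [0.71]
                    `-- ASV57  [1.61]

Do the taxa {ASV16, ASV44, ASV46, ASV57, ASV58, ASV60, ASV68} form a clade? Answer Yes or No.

No

The MRCA of the listed taxa subtends (((((ASV23,ASV20),ASV59,((ASV12,ASV6),ASV50)),(ASV15,ASV58)),(ASV1,ASV2),ASV35),((ASV31,ASV34),((ASV60,ASV68),((ASV46,ASV16),((ASV44,ASV63),ASV57))))).
That clade also contains ASV1, ASV12, ASV15, ASV2, ASV20, ASV23, ASV31, ASV34, ASV35, ASV50, ASV59, ASV6, ASV63, which are not in the proposed group, so the group is not monophyletic.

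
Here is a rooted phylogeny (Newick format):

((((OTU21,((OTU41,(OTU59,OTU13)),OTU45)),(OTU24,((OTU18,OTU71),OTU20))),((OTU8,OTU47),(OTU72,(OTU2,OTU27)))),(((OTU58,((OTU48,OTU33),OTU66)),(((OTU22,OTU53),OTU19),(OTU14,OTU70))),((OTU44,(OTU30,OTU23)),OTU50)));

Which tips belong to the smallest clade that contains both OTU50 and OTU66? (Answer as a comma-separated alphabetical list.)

OTU14, OTU19, OTU22, OTU23, OTU30, OTU33, OTU44, OTU48, OTU50, OTU53, OTU58, OTU66, OTU70

Tracing OTU50: it sits inside ((OTU44,(OTU30,OTU23)),OTU50).
Tracing OTU66: it sits inside ((OTU48,OTU33),OTU66).
The smallest clade enclosing both is (((OTU58,((OTU48,OTU33),OTU66)),(((OTU22,OTU53),OTU19),(OTU14,OTU70))),((OTU44,(OTU30,OTU23)),OTU50)); the answer is its 13 terminal taxa in alphabetical order.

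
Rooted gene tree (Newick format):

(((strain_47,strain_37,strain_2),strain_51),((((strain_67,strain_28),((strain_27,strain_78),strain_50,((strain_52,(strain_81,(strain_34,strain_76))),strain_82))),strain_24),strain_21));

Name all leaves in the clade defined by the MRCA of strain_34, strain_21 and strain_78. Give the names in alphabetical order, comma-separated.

Tracing strain_34: it sits inside (strain_34,strain_76).
Tracing strain_21: it sits inside ((((strain_67,strain_28),((strain_27,strain_78),strain_50,((strain_52,(strain_81,(strain_34,strain_76))),strain_82))),strain_24),strain_21).
Tracing strain_78: it sits inside (strain_27,strain_78).
The smallest clade enclosing all 3 is ((((strain_67,strain_28),((strain_27,strain_78),strain_50,((strain_52,(strain_81,(strain_34,strain_76))),strain_82))),strain_24),strain_21); the answer is its 12 terminal taxa in alphabetical order.

strain_21, strain_24, strain_27, strain_28, strain_34, strain_50, strain_52, strain_67, strain_76, strain_78, strain_81, strain_82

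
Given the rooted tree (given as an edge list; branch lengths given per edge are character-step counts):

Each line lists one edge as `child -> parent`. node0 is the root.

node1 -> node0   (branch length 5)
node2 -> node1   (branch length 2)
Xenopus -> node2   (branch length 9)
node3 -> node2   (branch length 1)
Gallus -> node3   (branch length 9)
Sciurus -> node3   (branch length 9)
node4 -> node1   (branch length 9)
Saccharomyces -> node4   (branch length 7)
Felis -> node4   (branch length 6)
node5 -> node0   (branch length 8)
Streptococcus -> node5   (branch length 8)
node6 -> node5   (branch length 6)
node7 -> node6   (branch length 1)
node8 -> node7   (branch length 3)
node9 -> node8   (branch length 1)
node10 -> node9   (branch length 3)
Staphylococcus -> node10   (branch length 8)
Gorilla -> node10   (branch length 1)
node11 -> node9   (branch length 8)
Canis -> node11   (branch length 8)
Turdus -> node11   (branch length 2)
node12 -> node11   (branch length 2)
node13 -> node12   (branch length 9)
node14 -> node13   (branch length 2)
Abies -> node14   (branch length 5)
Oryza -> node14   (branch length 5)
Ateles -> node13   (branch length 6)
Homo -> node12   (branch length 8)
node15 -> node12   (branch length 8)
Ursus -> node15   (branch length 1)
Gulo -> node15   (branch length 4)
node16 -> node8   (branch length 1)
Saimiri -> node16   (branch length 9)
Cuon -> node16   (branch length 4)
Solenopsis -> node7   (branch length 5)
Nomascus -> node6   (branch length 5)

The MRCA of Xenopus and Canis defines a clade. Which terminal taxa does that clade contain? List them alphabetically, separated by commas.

Tracing Xenopus: it sits inside (Xenopus,(Gallus,Sciurus)).
Tracing Canis: it sits inside (Canis,Turdus,(((Abies,Oryza),Ateles),Homo,(Ursus,Gulo))).
The smallest clade enclosing both is the whole tree (their MRCA is the root), so the answer is all 20 tips in alphabetical order.

Abies, Ateles, Canis, Cuon, Felis, Gallus, Gorilla, Gulo, Homo, Nomascus, Oryza, Saccharomyces, Saimiri, Sciurus, Solenopsis, Staphylococcus, Streptococcus, Turdus, Ursus, Xenopus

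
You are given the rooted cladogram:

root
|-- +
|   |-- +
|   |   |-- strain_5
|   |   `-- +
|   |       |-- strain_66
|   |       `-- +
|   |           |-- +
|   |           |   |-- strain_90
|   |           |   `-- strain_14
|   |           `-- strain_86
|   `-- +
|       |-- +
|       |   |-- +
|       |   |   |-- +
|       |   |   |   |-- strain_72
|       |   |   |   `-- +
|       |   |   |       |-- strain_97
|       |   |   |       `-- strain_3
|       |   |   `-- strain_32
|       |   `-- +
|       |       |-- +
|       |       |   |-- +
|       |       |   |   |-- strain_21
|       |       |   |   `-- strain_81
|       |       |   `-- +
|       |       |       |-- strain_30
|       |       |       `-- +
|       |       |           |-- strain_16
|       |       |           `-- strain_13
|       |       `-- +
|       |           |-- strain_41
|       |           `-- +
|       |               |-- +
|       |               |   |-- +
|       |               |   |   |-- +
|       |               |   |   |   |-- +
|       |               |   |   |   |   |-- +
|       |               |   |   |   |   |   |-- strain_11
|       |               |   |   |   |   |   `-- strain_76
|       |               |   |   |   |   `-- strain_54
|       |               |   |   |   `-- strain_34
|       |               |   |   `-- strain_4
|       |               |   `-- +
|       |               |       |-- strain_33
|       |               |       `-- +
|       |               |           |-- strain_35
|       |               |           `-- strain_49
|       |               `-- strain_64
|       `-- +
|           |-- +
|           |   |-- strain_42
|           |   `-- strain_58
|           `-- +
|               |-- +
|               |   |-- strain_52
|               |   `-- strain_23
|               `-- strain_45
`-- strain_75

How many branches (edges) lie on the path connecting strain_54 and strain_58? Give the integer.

12

The MRCA of strain_54 and strain_58 is the node subtending ((((strain_72,(strain_97,strain_3)),strain_32),(((strain_21,strain_81),(strain_30,(strain_16,strain_13))),(strain_41,((((((strain_11,strain_76),strain_54),strain_34),strain_4),(strain_33,(strain_35,strain_49))),strain_64)))),((strain_42,strain_58),((strain_52,strain_23),strain_45))).
From strain_54 up to that node: 9 branches. From strain_58 up to the same node: 3 branches. Total: 9 + 3 = 12.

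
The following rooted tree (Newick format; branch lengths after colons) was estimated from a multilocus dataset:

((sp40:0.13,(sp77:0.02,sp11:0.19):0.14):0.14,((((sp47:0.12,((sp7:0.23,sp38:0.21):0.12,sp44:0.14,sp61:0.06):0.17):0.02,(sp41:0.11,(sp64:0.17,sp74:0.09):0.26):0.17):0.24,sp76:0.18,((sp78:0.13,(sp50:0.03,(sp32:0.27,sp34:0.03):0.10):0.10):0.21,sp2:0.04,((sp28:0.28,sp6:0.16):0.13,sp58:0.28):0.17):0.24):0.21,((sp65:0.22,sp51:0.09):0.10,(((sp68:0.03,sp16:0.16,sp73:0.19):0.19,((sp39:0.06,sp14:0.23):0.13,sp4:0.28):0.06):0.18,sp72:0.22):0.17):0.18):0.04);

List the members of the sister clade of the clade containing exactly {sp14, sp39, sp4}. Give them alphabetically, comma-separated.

The clade containing exactly {sp14, sp39, sp4} attaches to the tree at the node subtending ((sp68,sp16,sp73),((sp39,sp14),sp4)).
The other lineage descending from that same node — the sister group — is (sp68,sp16,sp73); its 3 tips in alphabetical order are the answer.

sp16, sp68, sp73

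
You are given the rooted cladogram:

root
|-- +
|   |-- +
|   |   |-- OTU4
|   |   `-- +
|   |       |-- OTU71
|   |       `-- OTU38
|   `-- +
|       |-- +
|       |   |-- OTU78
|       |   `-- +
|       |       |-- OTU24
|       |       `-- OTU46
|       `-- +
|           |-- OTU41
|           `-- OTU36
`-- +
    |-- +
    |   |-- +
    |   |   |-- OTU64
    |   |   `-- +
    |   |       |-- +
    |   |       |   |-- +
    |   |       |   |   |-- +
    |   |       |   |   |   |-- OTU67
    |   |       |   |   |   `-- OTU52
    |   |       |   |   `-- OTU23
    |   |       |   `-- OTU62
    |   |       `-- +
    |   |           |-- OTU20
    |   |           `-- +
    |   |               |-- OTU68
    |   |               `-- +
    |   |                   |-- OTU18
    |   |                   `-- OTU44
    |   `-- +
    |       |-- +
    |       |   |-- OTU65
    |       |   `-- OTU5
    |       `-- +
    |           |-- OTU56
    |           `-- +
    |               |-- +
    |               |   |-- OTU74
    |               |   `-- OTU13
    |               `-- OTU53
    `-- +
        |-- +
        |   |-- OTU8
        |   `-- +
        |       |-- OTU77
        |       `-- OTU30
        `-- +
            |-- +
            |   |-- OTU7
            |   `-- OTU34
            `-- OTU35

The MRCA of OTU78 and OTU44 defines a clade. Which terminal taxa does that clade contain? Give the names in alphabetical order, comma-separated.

Tracing OTU78: it sits inside (OTU78,(OTU24,OTU46)).
Tracing OTU44: it sits inside (OTU18,OTU44).
The smallest clade enclosing both is the whole tree (their MRCA is the root), so the answer is all 29 tips in alphabetical order.

OTU13, OTU18, OTU20, OTU23, OTU24, OTU30, OTU34, OTU35, OTU36, OTU38, OTU4, OTU41, OTU44, OTU46, OTU5, OTU52, OTU53, OTU56, OTU62, OTU64, OTU65, OTU67, OTU68, OTU7, OTU71, OTU74, OTU77, OTU78, OTU8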